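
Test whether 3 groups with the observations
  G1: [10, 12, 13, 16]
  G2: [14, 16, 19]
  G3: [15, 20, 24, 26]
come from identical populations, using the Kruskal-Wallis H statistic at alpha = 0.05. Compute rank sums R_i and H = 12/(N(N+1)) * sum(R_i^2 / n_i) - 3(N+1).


Step 1: Combine all N = 11 observations and assign midranks.
sorted (value, group, rank): (10,G1,1), (12,G1,2), (13,G1,3), (14,G2,4), (15,G3,5), (16,G1,6.5), (16,G2,6.5), (19,G2,8), (20,G3,9), (24,G3,10), (26,G3,11)
Step 2: Sum ranks within each group.
R_1 = 12.5 (n_1 = 4)
R_2 = 18.5 (n_2 = 3)
R_3 = 35 (n_3 = 4)
Step 3: H = 12/(N(N+1)) * sum(R_i^2/n_i) - 3(N+1)
     = 12/(11*12) * (12.5^2/4 + 18.5^2/3 + 35^2/4) - 3*12
     = 0.090909 * 459.396 - 36
     = 5.763258.
Step 4: Ties present; correction factor C = 1 - 6/(11^3 - 11) = 0.995455. Corrected H = 5.763258 / 0.995455 = 5.789574.
Step 5: Under H0, H ~ chi^2(2); p-value = 0.055311.
Step 6: alpha = 0.05. fail to reject H0.

H = 5.7896, df = 2, p = 0.055311, fail to reject H0.


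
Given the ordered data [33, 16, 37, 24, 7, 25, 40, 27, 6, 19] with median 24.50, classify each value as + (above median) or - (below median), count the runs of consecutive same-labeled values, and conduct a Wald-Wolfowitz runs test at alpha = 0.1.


Step 1: Compute median = 24.50; label A = above, B = below.
Labels in order: ABABBAAABB  (n_A = 5, n_B = 5)
Step 2: Count runs R = 6.
Step 3: Under H0 (random ordering), E[R] = 2*n_A*n_B/(n_A+n_B) + 1 = 2*5*5/10 + 1 = 6.0000.
        Var[R] = 2*n_A*n_B*(2*n_A*n_B - n_A - n_B) / ((n_A+n_B)^2 * (n_A+n_B-1)) = 2000/900 = 2.2222.
        SD[R] = 1.4907.
Step 4: R = E[R], so z = 0 with no continuity correction.
Step 5: Two-sided p-value via normal approximation = 2*(1 - Phi(|z|)) = 1.000000.
Step 6: alpha = 0.1. fail to reject H0.

R = 6, z = 0.0000, p = 1.000000, fail to reject H0.


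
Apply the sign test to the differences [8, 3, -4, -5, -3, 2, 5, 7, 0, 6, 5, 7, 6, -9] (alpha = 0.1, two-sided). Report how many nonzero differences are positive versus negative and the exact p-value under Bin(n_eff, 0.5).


Step 1: Discard zero differences. Original n = 14; n_eff = number of nonzero differences = 13.
Nonzero differences (with sign): +8, +3, -4, -5, -3, +2, +5, +7, +6, +5, +7, +6, -9
Step 2: Count signs: positive = 9, negative = 4.
Step 3: Under H0: P(positive) = 0.5, so the number of positives S ~ Bin(13, 0.5).
Step 4: Two-sided exact p-value = sum of Bin(13,0.5) probabilities at or below the observed probability = 0.266846.
Step 5: alpha = 0.1. fail to reject H0.

n_eff = 13, pos = 9, neg = 4, p = 0.266846, fail to reject H0.


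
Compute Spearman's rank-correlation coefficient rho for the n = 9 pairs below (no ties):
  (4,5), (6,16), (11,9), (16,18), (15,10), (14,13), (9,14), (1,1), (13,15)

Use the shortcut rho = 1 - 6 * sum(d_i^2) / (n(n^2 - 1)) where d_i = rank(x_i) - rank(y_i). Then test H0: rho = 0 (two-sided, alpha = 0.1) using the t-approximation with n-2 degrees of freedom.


Step 1: Rank x and y separately (midranks; no ties here).
rank(x): 4->2, 6->3, 11->5, 16->9, 15->8, 14->7, 9->4, 1->1, 13->6
rank(y): 5->2, 16->8, 9->3, 18->9, 10->4, 13->5, 14->6, 1->1, 15->7
Step 2: d_i = R_x(i) - R_y(i); compute d_i^2.
  (2-2)^2=0, (3-8)^2=25, (5-3)^2=4, (9-9)^2=0, (8-4)^2=16, (7-5)^2=4, (4-6)^2=4, (1-1)^2=0, (6-7)^2=1
sum(d^2) = 54.
Step 3: rho = 1 - 6*54 / (9*(9^2 - 1)) = 1 - 324/720 = 0.550000.
Step 4: Under H0, t = rho * sqrt((n-2)/(1-rho^2)) = 1.7424 ~ t(7).
Step 5: Two-sided p-value from the t-distribution with 7 df = 0.124977.
Step 6: alpha = 0.1. fail to reject H0.

rho = 0.5500, p = 0.124977, fail to reject H0 at alpha = 0.1.


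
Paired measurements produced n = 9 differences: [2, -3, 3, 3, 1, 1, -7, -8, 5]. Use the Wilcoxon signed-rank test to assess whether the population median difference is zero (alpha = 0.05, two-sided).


Step 1: Drop any zero differences (none here) and take |d_i|.
|d| = [2, 3, 3, 3, 1, 1, 7, 8, 5]
Step 2: Midrank |d_i| (ties get averaged ranks).
ranks: |2|->3, |3|->5, |3|->5, |3|->5, |1|->1.5, |1|->1.5, |7|->8, |8|->9, |5|->7
Step 3: Attach original signs; sum ranks with positive sign and with negative sign.
W+ = 3 + 5 + 5 + 1.5 + 1.5 + 7 = 23
W- = 5 + 8 + 9 = 22
(Check: W+ + W- = 45 should equal n(n+1)/2 = 45.)
Step 4: Test statistic W = min(W+, W-) = 22.
Step 5: Ties in |d|, so use the tie-corrected normal approximation.
        E[W] = n(n+1)/4 = 9*10/4 = 22.5.
        Tie groups: |d|=1 (t=2), |d|=3 (t=3); sum(t^3 - t) = 30.
        Var[W] = n(n+1)(2n+1)/24 - sum(t^3-t)/48 = 1710/24 - 30/48 = 70.625.
        z = (W - E[W]) / sqrt(Var[W]) = (22 - 22.5) / 8.4039 = -0.0595.
        Two-sided p = 2*Phi(z) = 0.952557.
Step 6: alpha = 0.05. fail to reject H0.

W+ = 23, W- = 22, W = min = 22, p = 0.952557, fail to reject H0.


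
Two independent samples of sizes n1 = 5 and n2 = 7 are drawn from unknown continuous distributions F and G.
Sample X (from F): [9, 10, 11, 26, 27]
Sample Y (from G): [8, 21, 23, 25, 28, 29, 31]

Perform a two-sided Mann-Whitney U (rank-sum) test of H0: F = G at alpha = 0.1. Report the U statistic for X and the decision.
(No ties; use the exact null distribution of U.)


Step 1: Combine and sort all 12 observations; assign midranks.
sorted (value, group): (8,Y), (9,X), (10,X), (11,X), (21,Y), (23,Y), (25,Y), (26,X), (27,X), (28,Y), (29,Y), (31,Y)
ranks: 8->1, 9->2, 10->3, 11->4, 21->5, 23->6, 25->7, 26->8, 27->9, 28->10, 29->11, 31->12
Step 2: Rank sum for X: R1 = 2 + 3 + 4 + 8 + 9 = 26.
Step 3: U_X = R1 - n1(n1+1)/2 = 26 - 5*6/2 = 26 - 15 = 11.
       U_Y = n1*n2 - U_X = 35 - 11 = 24.
Step 4: No ties, so the exact null distribution of U (based on enumerating the C(12,5) = 792 equally likely rank assignments) gives the two-sided p-value.
Step 5: p-value = 0.343434; compare to alpha = 0.1. fail to reject H0.

U_X = 11, p = 0.343434, fail to reject H0 at alpha = 0.1.


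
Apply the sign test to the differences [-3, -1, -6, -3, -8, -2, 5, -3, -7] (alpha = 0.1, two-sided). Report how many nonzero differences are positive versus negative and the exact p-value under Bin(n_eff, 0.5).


Step 1: Discard zero differences. Original n = 9; n_eff = number of nonzero differences = 9.
Nonzero differences (with sign): -3, -1, -6, -3, -8, -2, +5, -3, -7
Step 2: Count signs: positive = 1, negative = 8.
Step 3: Under H0: P(positive) = 0.5, so the number of positives S ~ Bin(9, 0.5).
Step 4: Two-sided exact p-value = sum of Bin(9,0.5) probabilities at or below the observed probability = 0.039062.
Step 5: alpha = 0.1. reject H0.

n_eff = 9, pos = 1, neg = 8, p = 0.039062, reject H0.


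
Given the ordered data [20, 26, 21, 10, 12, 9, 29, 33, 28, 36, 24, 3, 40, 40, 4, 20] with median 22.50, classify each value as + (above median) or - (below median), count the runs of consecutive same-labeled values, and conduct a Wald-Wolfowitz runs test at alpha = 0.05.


Step 1: Compute median = 22.50; label A = above, B = below.
Labels in order: BABBBBAAAAABAABB  (n_A = 8, n_B = 8)
Step 2: Count runs R = 7.
Step 3: Under H0 (random ordering), E[R] = 2*n_A*n_B/(n_A+n_B) + 1 = 2*8*8/16 + 1 = 9.0000.
        Var[R] = 2*n_A*n_B*(2*n_A*n_B - n_A - n_B) / ((n_A+n_B)^2 * (n_A+n_B-1)) = 14336/3840 = 3.7333.
        SD[R] = 1.9322.
Step 4: Continuity-corrected z = (R + 0.5 - E[R]) / SD[R] = (7 + 0.5 - 9.0000) / 1.9322 = -0.7763.
Step 5: Two-sided p-value via normal approximation = 2*(1 - Phi(|z|)) = 0.437558.
Step 6: alpha = 0.05. fail to reject H0.

R = 7, z = -0.7763, p = 0.437558, fail to reject H0.


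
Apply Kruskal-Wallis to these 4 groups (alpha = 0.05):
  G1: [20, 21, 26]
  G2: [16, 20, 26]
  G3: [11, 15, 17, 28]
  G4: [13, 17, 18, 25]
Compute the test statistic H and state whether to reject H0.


Step 1: Combine all N = 14 observations and assign midranks.
sorted (value, group, rank): (11,G3,1), (13,G4,2), (15,G3,3), (16,G2,4), (17,G3,5.5), (17,G4,5.5), (18,G4,7), (20,G1,8.5), (20,G2,8.5), (21,G1,10), (25,G4,11), (26,G1,12.5), (26,G2,12.5), (28,G3,14)
Step 2: Sum ranks within each group.
R_1 = 31 (n_1 = 3)
R_2 = 25 (n_2 = 3)
R_3 = 23.5 (n_3 = 4)
R_4 = 25.5 (n_4 = 4)
Step 3: H = 12/(N(N+1)) * sum(R_i^2/n_i) - 3(N+1)
     = 12/(14*15) * (31^2/3 + 25^2/3 + 23.5^2/4 + 25.5^2/4) - 3*15
     = 0.057143 * 829.292 - 45
     = 2.388095.
Step 4: Ties present; correction factor C = 1 - 18/(14^3 - 14) = 0.993407. Corrected H = 2.388095 / 0.993407 = 2.403945.
Step 5: Under H0, H ~ chi^2(3); p-value = 0.492901.
Step 6: alpha = 0.05. fail to reject H0.

H = 2.4039, df = 3, p = 0.492901, fail to reject H0.


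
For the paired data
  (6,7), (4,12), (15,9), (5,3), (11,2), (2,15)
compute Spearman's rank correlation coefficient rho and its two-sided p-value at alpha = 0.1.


Step 1: Rank x and y separately (midranks; no ties here).
rank(x): 6->4, 4->2, 15->6, 5->3, 11->5, 2->1
rank(y): 7->3, 12->5, 9->4, 3->2, 2->1, 15->6
Step 2: d_i = R_x(i) - R_y(i); compute d_i^2.
  (4-3)^2=1, (2-5)^2=9, (6-4)^2=4, (3-2)^2=1, (5-1)^2=16, (1-6)^2=25
sum(d^2) = 56.
Step 3: rho = 1 - 6*56 / (6*(6^2 - 1)) = 1 - 336/210 = -0.600000.
Step 4: Under H0, t = rho * sqrt((n-2)/(1-rho^2)) = -1.5000 ~ t(4).
Step 5: Two-sided p-value from the t-distribution with 4 df = 0.208000.
Step 6: alpha = 0.1. fail to reject H0.

rho = -0.6000, p = 0.208000, fail to reject H0 at alpha = 0.1.


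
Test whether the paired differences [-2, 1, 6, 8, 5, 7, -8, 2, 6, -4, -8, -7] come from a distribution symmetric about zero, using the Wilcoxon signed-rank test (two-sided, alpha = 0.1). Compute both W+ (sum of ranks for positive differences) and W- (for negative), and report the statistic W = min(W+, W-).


Step 1: Drop any zero differences (none here) and take |d_i|.
|d| = [2, 1, 6, 8, 5, 7, 8, 2, 6, 4, 8, 7]
Step 2: Midrank |d_i| (ties get averaged ranks).
ranks: |2|->2.5, |1|->1, |6|->6.5, |8|->11, |5|->5, |7|->8.5, |8|->11, |2|->2.5, |6|->6.5, |4|->4, |8|->11, |7|->8.5
Step 3: Attach original signs; sum ranks with positive sign and with negative sign.
W+ = 1 + 6.5 + 11 + 5 + 8.5 + 2.5 + 6.5 = 41
W- = 2.5 + 11 + 4 + 11 + 8.5 = 37
(Check: W+ + W- = 78 should equal n(n+1)/2 = 78.)
Step 4: Test statistic W = min(W+, W-) = 37.
Step 5: Ties in |d|, so use the tie-corrected normal approximation.
        E[W] = n(n+1)/4 = 12*13/4 = 39.
        Tie groups: |d|=2 (t=2), |d|=6 (t=2), |d|=7 (t=2), |d|=8 (t=3); sum(t^3 - t) = 42.
        Var[W] = n(n+1)(2n+1)/24 - sum(t^3-t)/48 = 3900/24 - 42/48 = 161.625.
        z = (W - E[W]) / sqrt(Var[W]) = (37 - 39) / 12.7132 = -0.1573.
        Two-sided p = 2*Phi(z) = 0.874995.
Step 6: alpha = 0.1. fail to reject H0.

W+ = 41, W- = 37, W = min = 37, p = 0.874995, fail to reject H0.


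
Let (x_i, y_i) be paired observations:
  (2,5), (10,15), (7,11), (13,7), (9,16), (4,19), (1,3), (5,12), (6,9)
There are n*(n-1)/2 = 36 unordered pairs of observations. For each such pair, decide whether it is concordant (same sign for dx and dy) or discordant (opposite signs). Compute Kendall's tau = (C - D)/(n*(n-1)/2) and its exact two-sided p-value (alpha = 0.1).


Step 1: Enumerate the 36 unordered pairs (i,j) with i<j and classify each by sign(x_j-x_i) * sign(y_j-y_i).
  (1,2):dx=+8,dy=+10->C; (1,3):dx=+5,dy=+6->C; (1,4):dx=+11,dy=+2->C; (1,5):dx=+7,dy=+11->C
  (1,6):dx=+2,dy=+14->C; (1,7):dx=-1,dy=-2->C; (1,8):dx=+3,dy=+7->C; (1,9):dx=+4,dy=+4->C
  (2,3):dx=-3,dy=-4->C; (2,4):dx=+3,dy=-8->D; (2,5):dx=-1,dy=+1->D; (2,6):dx=-6,dy=+4->D
  (2,7):dx=-9,dy=-12->C; (2,8):dx=-5,dy=-3->C; (2,9):dx=-4,dy=-6->C; (3,4):dx=+6,dy=-4->D
  (3,5):dx=+2,dy=+5->C; (3,6):dx=-3,dy=+8->D; (3,7):dx=-6,dy=-8->C; (3,8):dx=-2,dy=+1->D
  (3,9):dx=-1,dy=-2->C; (4,5):dx=-4,dy=+9->D; (4,6):dx=-9,dy=+12->D; (4,7):dx=-12,dy=-4->C
  (4,8):dx=-8,dy=+5->D; (4,9):dx=-7,dy=+2->D; (5,6):dx=-5,dy=+3->D; (5,7):dx=-8,dy=-13->C
  (5,8):dx=-4,dy=-4->C; (5,9):dx=-3,dy=-7->C; (6,7):dx=-3,dy=-16->C; (6,8):dx=+1,dy=-7->D
  (6,9):dx=+2,dy=-10->D; (7,8):dx=+4,dy=+9->C; (7,9):dx=+5,dy=+6->C; (8,9):dx=+1,dy=-3->D
Step 2: C = 22, D = 14, total pairs = 36.
Step 3: tau = (C - D)/(n(n-1)/2) = (22 - 14)/36 = 0.222222.
Step 4: Exact two-sided p-value (enumerate n! = 362880 permutations of y under H0): p = 0.476709.
Step 5: alpha = 0.1. fail to reject H0.

tau_b = 0.2222 (C=22, D=14), p = 0.476709, fail to reject H0.


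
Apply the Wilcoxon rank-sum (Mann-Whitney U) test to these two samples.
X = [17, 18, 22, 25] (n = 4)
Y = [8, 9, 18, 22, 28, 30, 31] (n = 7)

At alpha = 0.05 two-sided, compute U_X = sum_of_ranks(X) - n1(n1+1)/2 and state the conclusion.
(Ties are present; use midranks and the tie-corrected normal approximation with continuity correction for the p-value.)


Step 1: Combine and sort all 11 observations; assign midranks.
sorted (value, group): (8,Y), (9,Y), (17,X), (18,X), (18,Y), (22,X), (22,Y), (25,X), (28,Y), (30,Y), (31,Y)
ranks: 8->1, 9->2, 17->3, 18->4.5, 18->4.5, 22->6.5, 22->6.5, 25->8, 28->9, 30->10, 31->11
Step 2: Rank sum for X: R1 = 3 + 4.5 + 6.5 + 8 = 22.
Step 3: U_X = R1 - n1(n1+1)/2 = 22 - 4*5/2 = 22 - 10 = 12.
       U_Y = n1*n2 - U_X = 28 - 12 = 16.
Step 4: Ties are present, so use the tie-corrected normal approximation (with continuity correction) for the p-value.
Step 5: p-value = 0.775820; compare to alpha = 0.05. fail to reject H0.

U_X = 12, p = 0.775820, fail to reject H0 at alpha = 0.05.


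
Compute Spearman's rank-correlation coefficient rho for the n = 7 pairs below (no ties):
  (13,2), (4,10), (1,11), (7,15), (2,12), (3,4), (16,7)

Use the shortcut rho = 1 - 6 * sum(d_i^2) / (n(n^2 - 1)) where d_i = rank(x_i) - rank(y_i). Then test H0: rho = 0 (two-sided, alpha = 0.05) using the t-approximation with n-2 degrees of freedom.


Step 1: Rank x and y separately (midranks; no ties here).
rank(x): 13->6, 4->4, 1->1, 7->5, 2->2, 3->3, 16->7
rank(y): 2->1, 10->4, 11->5, 15->7, 12->6, 4->2, 7->3
Step 2: d_i = R_x(i) - R_y(i); compute d_i^2.
  (6-1)^2=25, (4-4)^2=0, (1-5)^2=16, (5-7)^2=4, (2-6)^2=16, (3-2)^2=1, (7-3)^2=16
sum(d^2) = 78.
Step 3: rho = 1 - 6*78 / (7*(7^2 - 1)) = 1 - 468/336 = -0.392857.
Step 4: Under H0, t = rho * sqrt((n-2)/(1-rho^2)) = -0.9553 ~ t(5).
Step 5: Two-sided p-value from the t-distribution with 5 df = 0.383317.
Step 6: alpha = 0.05. fail to reject H0.

rho = -0.3929, p = 0.383317, fail to reject H0 at alpha = 0.05.


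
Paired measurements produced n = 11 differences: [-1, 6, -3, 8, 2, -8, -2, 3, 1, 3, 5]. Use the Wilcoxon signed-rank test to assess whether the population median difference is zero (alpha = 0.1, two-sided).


Step 1: Drop any zero differences (none here) and take |d_i|.
|d| = [1, 6, 3, 8, 2, 8, 2, 3, 1, 3, 5]
Step 2: Midrank |d_i| (ties get averaged ranks).
ranks: |1|->1.5, |6|->9, |3|->6, |8|->10.5, |2|->3.5, |8|->10.5, |2|->3.5, |3|->6, |1|->1.5, |3|->6, |5|->8
Step 3: Attach original signs; sum ranks with positive sign and with negative sign.
W+ = 9 + 10.5 + 3.5 + 6 + 1.5 + 6 + 8 = 44.5
W- = 1.5 + 6 + 10.5 + 3.5 = 21.5
(Check: W+ + W- = 66 should equal n(n+1)/2 = 66.)
Step 4: Test statistic W = min(W+, W-) = 21.5.
Step 5: Ties in |d|, so use the tie-corrected normal approximation.
        E[W] = n(n+1)/4 = 11*12/4 = 33.
        Tie groups: |d|=1 (t=2), |d|=2 (t=2), |d|=3 (t=3), |d|=8 (t=2); sum(t^3 - t) = 42.
        Var[W] = n(n+1)(2n+1)/24 - sum(t^3-t)/48 = 3036/24 - 42/48 = 125.625.
        z = (W - E[W]) / sqrt(Var[W]) = (21.5 - 33) / 11.2083 = -1.0260.
        Two-sided p = 2*Phi(z) = 0.304878.
Step 6: alpha = 0.1. fail to reject H0.

W+ = 44.5, W- = 21.5, W = min = 21.5, p = 0.304878, fail to reject H0.


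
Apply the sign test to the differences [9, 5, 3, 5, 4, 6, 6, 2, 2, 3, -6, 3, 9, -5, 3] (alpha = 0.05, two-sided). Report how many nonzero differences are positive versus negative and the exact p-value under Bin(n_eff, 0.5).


Step 1: Discard zero differences. Original n = 15; n_eff = number of nonzero differences = 15.
Nonzero differences (with sign): +9, +5, +3, +5, +4, +6, +6, +2, +2, +3, -6, +3, +9, -5, +3
Step 2: Count signs: positive = 13, negative = 2.
Step 3: Under H0: P(positive) = 0.5, so the number of positives S ~ Bin(15, 0.5).
Step 4: Two-sided exact p-value = sum of Bin(15,0.5) probabilities at or below the observed probability = 0.007385.
Step 5: alpha = 0.05. reject H0.

n_eff = 15, pos = 13, neg = 2, p = 0.007385, reject H0.


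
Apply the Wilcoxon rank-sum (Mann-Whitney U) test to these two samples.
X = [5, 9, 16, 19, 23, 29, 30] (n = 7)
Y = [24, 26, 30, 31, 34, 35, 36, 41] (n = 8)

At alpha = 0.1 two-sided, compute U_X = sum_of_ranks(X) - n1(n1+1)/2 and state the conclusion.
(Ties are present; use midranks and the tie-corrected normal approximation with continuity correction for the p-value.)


Step 1: Combine and sort all 15 observations; assign midranks.
sorted (value, group): (5,X), (9,X), (16,X), (19,X), (23,X), (24,Y), (26,Y), (29,X), (30,X), (30,Y), (31,Y), (34,Y), (35,Y), (36,Y), (41,Y)
ranks: 5->1, 9->2, 16->3, 19->4, 23->5, 24->6, 26->7, 29->8, 30->9.5, 30->9.5, 31->11, 34->12, 35->13, 36->14, 41->15
Step 2: Rank sum for X: R1 = 1 + 2 + 3 + 4 + 5 + 8 + 9.5 = 32.5.
Step 3: U_X = R1 - n1(n1+1)/2 = 32.5 - 7*8/2 = 32.5 - 28 = 4.5.
       U_Y = n1*n2 - U_X = 56 - 4.5 = 51.5.
Step 4: Ties are present, so use the tie-corrected normal approximation (with continuity correction) for the p-value.
Step 5: p-value = 0.007719; compare to alpha = 0.1. reject H0.

U_X = 4.5, p = 0.007719, reject H0 at alpha = 0.1.


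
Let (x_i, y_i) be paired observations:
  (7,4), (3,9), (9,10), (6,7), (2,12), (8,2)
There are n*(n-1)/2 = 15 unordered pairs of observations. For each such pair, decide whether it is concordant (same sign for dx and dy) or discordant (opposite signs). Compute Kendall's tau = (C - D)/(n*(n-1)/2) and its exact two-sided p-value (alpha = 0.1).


Step 1: Enumerate the 15 unordered pairs (i,j) with i<j and classify each by sign(x_j-x_i) * sign(y_j-y_i).
  (1,2):dx=-4,dy=+5->D; (1,3):dx=+2,dy=+6->C; (1,4):dx=-1,dy=+3->D; (1,5):dx=-5,dy=+8->D
  (1,6):dx=+1,dy=-2->D; (2,3):dx=+6,dy=+1->C; (2,4):dx=+3,dy=-2->D; (2,5):dx=-1,dy=+3->D
  (2,6):dx=+5,dy=-7->D; (3,4):dx=-3,dy=-3->C; (3,5):dx=-7,dy=+2->D; (3,6):dx=-1,dy=-8->C
  (4,5):dx=-4,dy=+5->D; (4,6):dx=+2,dy=-5->D; (5,6):dx=+6,dy=-10->D
Step 2: C = 4, D = 11, total pairs = 15.
Step 3: tau = (C - D)/(n(n-1)/2) = (4 - 11)/15 = -0.466667.
Step 4: Exact two-sided p-value (enumerate n! = 720 permutations of y under H0): p = 0.272222.
Step 5: alpha = 0.1. fail to reject H0.

tau_b = -0.4667 (C=4, D=11), p = 0.272222, fail to reject H0.


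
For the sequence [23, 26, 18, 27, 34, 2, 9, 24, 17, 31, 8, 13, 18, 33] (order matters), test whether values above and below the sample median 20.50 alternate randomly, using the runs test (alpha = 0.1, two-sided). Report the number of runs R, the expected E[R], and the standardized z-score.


Step 1: Compute median = 20.50; label A = above, B = below.
Labels in order: AABAABBABABBBA  (n_A = 7, n_B = 7)
Step 2: Count runs R = 9.
Step 3: Under H0 (random ordering), E[R] = 2*n_A*n_B/(n_A+n_B) + 1 = 2*7*7/14 + 1 = 8.0000.
        Var[R] = 2*n_A*n_B*(2*n_A*n_B - n_A - n_B) / ((n_A+n_B)^2 * (n_A+n_B-1)) = 8232/2548 = 3.2308.
        SD[R] = 1.7974.
Step 4: Continuity-corrected z = (R - 0.5 - E[R]) / SD[R] = (9 - 0.5 - 8.0000) / 1.7974 = 0.2782.
Step 5: Two-sided p-value via normal approximation = 2*(1 - Phi(|z|)) = 0.780879.
Step 6: alpha = 0.1. fail to reject H0.

R = 9, z = 0.2782, p = 0.780879, fail to reject H0.


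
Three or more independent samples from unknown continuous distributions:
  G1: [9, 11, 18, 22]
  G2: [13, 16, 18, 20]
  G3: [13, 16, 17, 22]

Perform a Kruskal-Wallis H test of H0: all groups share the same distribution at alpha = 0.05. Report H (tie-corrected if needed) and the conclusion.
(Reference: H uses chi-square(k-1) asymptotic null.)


Step 1: Combine all N = 12 observations and assign midranks.
sorted (value, group, rank): (9,G1,1), (11,G1,2), (13,G2,3.5), (13,G3,3.5), (16,G2,5.5), (16,G3,5.5), (17,G3,7), (18,G1,8.5), (18,G2,8.5), (20,G2,10), (22,G1,11.5), (22,G3,11.5)
Step 2: Sum ranks within each group.
R_1 = 23 (n_1 = 4)
R_2 = 27.5 (n_2 = 4)
R_3 = 27.5 (n_3 = 4)
Step 3: H = 12/(N(N+1)) * sum(R_i^2/n_i) - 3(N+1)
     = 12/(12*13) * (23^2/4 + 27.5^2/4 + 27.5^2/4) - 3*13
     = 0.076923 * 510.375 - 39
     = 0.259615.
Step 4: Ties present; correction factor C = 1 - 24/(12^3 - 12) = 0.986014. Corrected H = 0.259615 / 0.986014 = 0.263298.
Step 5: Under H0, H ~ chi^2(2); p-value = 0.876649.
Step 6: alpha = 0.05. fail to reject H0.

H = 0.2633, df = 2, p = 0.876649, fail to reject H0.


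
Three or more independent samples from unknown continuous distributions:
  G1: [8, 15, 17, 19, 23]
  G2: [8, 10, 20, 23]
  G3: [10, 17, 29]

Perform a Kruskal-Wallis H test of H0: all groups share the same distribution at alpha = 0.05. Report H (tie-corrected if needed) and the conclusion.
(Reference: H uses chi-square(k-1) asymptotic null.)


Step 1: Combine all N = 12 observations and assign midranks.
sorted (value, group, rank): (8,G1,1.5), (8,G2,1.5), (10,G2,3.5), (10,G3,3.5), (15,G1,5), (17,G1,6.5), (17,G3,6.5), (19,G1,8), (20,G2,9), (23,G1,10.5), (23,G2,10.5), (29,G3,12)
Step 2: Sum ranks within each group.
R_1 = 31.5 (n_1 = 5)
R_2 = 24.5 (n_2 = 4)
R_3 = 22 (n_3 = 3)
Step 3: H = 12/(N(N+1)) * sum(R_i^2/n_i) - 3(N+1)
     = 12/(12*13) * (31.5^2/5 + 24.5^2/4 + 22^2/3) - 3*13
     = 0.076923 * 509.846 - 39
     = 0.218910.
Step 4: Ties present; correction factor C = 1 - 24/(12^3 - 12) = 0.986014. Corrected H = 0.218910 / 0.986014 = 0.222015.
Step 5: Under H0, H ~ chi^2(2); p-value = 0.894932.
Step 6: alpha = 0.05. fail to reject H0.

H = 0.2220, df = 2, p = 0.894932, fail to reject H0.


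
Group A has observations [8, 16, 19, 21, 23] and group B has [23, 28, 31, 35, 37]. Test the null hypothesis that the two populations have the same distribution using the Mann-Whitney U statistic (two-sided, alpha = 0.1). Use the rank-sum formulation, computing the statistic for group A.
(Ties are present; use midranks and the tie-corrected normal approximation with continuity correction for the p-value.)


Step 1: Combine and sort all 10 observations; assign midranks.
sorted (value, group): (8,X), (16,X), (19,X), (21,X), (23,X), (23,Y), (28,Y), (31,Y), (35,Y), (37,Y)
ranks: 8->1, 16->2, 19->3, 21->4, 23->5.5, 23->5.5, 28->7, 31->8, 35->9, 37->10
Step 2: Rank sum for X: R1 = 1 + 2 + 3 + 4 + 5.5 = 15.5.
Step 3: U_X = R1 - n1(n1+1)/2 = 15.5 - 5*6/2 = 15.5 - 15 = 0.5.
       U_Y = n1*n2 - U_X = 25 - 0.5 = 24.5.
Step 4: Ties are present, so use the tie-corrected normal approximation (with continuity correction) for the p-value.
Step 5: p-value = 0.015971; compare to alpha = 0.1. reject H0.

U_X = 0.5, p = 0.015971, reject H0 at alpha = 0.1.


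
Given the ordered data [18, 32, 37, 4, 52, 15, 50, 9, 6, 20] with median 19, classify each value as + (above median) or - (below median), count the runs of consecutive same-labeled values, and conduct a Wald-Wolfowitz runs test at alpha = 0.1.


Step 1: Compute median = 19; label A = above, B = below.
Labels in order: BAABABABBA  (n_A = 5, n_B = 5)
Step 2: Count runs R = 8.
Step 3: Under H0 (random ordering), E[R] = 2*n_A*n_B/(n_A+n_B) + 1 = 2*5*5/10 + 1 = 6.0000.
        Var[R] = 2*n_A*n_B*(2*n_A*n_B - n_A - n_B) / ((n_A+n_B)^2 * (n_A+n_B-1)) = 2000/900 = 2.2222.
        SD[R] = 1.4907.
Step 4: Continuity-corrected z = (R - 0.5 - E[R]) / SD[R] = (8 - 0.5 - 6.0000) / 1.4907 = 1.0062.
Step 5: Two-sided p-value via normal approximation = 2*(1 - Phi(|z|)) = 0.314305.
Step 6: alpha = 0.1. fail to reject H0.

R = 8, z = 1.0062, p = 0.314305, fail to reject H0.


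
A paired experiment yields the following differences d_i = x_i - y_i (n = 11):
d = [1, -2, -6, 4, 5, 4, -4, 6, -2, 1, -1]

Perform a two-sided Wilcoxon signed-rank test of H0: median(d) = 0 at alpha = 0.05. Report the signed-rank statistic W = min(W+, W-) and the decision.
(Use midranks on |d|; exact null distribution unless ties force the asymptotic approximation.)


Step 1: Drop any zero differences (none here) and take |d_i|.
|d| = [1, 2, 6, 4, 5, 4, 4, 6, 2, 1, 1]
Step 2: Midrank |d_i| (ties get averaged ranks).
ranks: |1|->2, |2|->4.5, |6|->10.5, |4|->7, |5|->9, |4|->7, |4|->7, |6|->10.5, |2|->4.5, |1|->2, |1|->2
Step 3: Attach original signs; sum ranks with positive sign and with negative sign.
W+ = 2 + 7 + 9 + 7 + 10.5 + 2 = 37.5
W- = 4.5 + 10.5 + 7 + 4.5 + 2 = 28.5
(Check: W+ + W- = 66 should equal n(n+1)/2 = 66.)
Step 4: Test statistic W = min(W+, W-) = 28.5.
Step 5: Ties in |d|, so use the tie-corrected normal approximation.
        E[W] = n(n+1)/4 = 11*12/4 = 33.
        Tie groups: |d|=1 (t=3), |d|=2 (t=2), |d|=4 (t=3), |d|=6 (t=2); sum(t^3 - t) = 60.
        Var[W] = n(n+1)(2n+1)/24 - sum(t^3-t)/48 = 3036/24 - 60/48 = 125.25.
        z = (W - E[W]) / sqrt(Var[W]) = (28.5 - 33) / 11.1915 = -0.4021.
        Two-sided p = 2*Phi(z) = 0.687618.
Step 6: alpha = 0.05. fail to reject H0.

W+ = 37.5, W- = 28.5, W = min = 28.5, p = 0.687618, fail to reject H0.


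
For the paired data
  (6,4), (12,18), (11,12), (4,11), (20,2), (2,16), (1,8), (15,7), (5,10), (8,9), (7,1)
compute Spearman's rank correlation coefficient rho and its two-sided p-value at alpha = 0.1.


Step 1: Rank x and y separately (midranks; no ties here).
rank(x): 6->5, 12->9, 11->8, 4->3, 20->11, 2->2, 1->1, 15->10, 5->4, 8->7, 7->6
rank(y): 4->3, 18->11, 12->9, 11->8, 2->2, 16->10, 8->5, 7->4, 10->7, 9->6, 1->1
Step 2: d_i = R_x(i) - R_y(i); compute d_i^2.
  (5-3)^2=4, (9-11)^2=4, (8-9)^2=1, (3-8)^2=25, (11-2)^2=81, (2-10)^2=64, (1-5)^2=16, (10-4)^2=36, (4-7)^2=9, (7-6)^2=1, (6-1)^2=25
sum(d^2) = 266.
Step 3: rho = 1 - 6*266 / (11*(11^2 - 1)) = 1 - 1596/1320 = -0.209091.
Step 4: Under H0, t = rho * sqrt((n-2)/(1-rho^2)) = -0.6415 ~ t(9).
Step 5: Two-sided p-value from the t-distribution with 9 df = 0.537221.
Step 6: alpha = 0.1. fail to reject H0.

rho = -0.2091, p = 0.537221, fail to reject H0 at alpha = 0.1.


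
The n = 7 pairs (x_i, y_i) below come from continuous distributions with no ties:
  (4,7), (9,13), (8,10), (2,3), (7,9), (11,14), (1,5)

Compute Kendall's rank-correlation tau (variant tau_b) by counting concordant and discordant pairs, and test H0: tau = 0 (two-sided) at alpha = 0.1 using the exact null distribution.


Step 1: Enumerate the 21 unordered pairs (i,j) with i<j and classify each by sign(x_j-x_i) * sign(y_j-y_i).
  (1,2):dx=+5,dy=+6->C; (1,3):dx=+4,dy=+3->C; (1,4):dx=-2,dy=-4->C; (1,5):dx=+3,dy=+2->C
  (1,6):dx=+7,dy=+7->C; (1,7):dx=-3,dy=-2->C; (2,3):dx=-1,dy=-3->C; (2,4):dx=-7,dy=-10->C
  (2,5):dx=-2,dy=-4->C; (2,6):dx=+2,dy=+1->C; (2,7):dx=-8,dy=-8->C; (3,4):dx=-6,dy=-7->C
  (3,5):dx=-1,dy=-1->C; (3,6):dx=+3,dy=+4->C; (3,7):dx=-7,dy=-5->C; (4,5):dx=+5,dy=+6->C
  (4,6):dx=+9,dy=+11->C; (4,7):dx=-1,dy=+2->D; (5,6):dx=+4,dy=+5->C; (5,7):dx=-6,dy=-4->C
  (6,7):dx=-10,dy=-9->C
Step 2: C = 20, D = 1, total pairs = 21.
Step 3: tau = (C - D)/(n(n-1)/2) = (20 - 1)/21 = 0.904762.
Step 4: Exact two-sided p-value (enumerate n! = 5040 permutations of y under H0): p = 0.002778.
Step 5: alpha = 0.1. reject H0.

tau_b = 0.9048 (C=20, D=1), p = 0.002778, reject H0.


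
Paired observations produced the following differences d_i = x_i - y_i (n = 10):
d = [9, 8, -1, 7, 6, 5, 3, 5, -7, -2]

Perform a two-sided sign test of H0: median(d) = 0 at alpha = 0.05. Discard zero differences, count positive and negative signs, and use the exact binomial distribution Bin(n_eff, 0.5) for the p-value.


Step 1: Discard zero differences. Original n = 10; n_eff = number of nonzero differences = 10.
Nonzero differences (with sign): +9, +8, -1, +7, +6, +5, +3, +5, -7, -2
Step 2: Count signs: positive = 7, negative = 3.
Step 3: Under H0: P(positive) = 0.5, so the number of positives S ~ Bin(10, 0.5).
Step 4: Two-sided exact p-value = sum of Bin(10,0.5) probabilities at or below the observed probability = 0.343750.
Step 5: alpha = 0.05. fail to reject H0.

n_eff = 10, pos = 7, neg = 3, p = 0.343750, fail to reject H0.


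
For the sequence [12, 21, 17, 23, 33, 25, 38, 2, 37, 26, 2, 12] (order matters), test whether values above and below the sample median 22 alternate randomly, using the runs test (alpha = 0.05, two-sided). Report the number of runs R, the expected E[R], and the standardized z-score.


Step 1: Compute median = 22; label A = above, B = below.
Labels in order: BBBAAAABAABB  (n_A = 6, n_B = 6)
Step 2: Count runs R = 5.
Step 3: Under H0 (random ordering), E[R] = 2*n_A*n_B/(n_A+n_B) + 1 = 2*6*6/12 + 1 = 7.0000.
        Var[R] = 2*n_A*n_B*(2*n_A*n_B - n_A - n_B) / ((n_A+n_B)^2 * (n_A+n_B-1)) = 4320/1584 = 2.7273.
        SD[R] = 1.6514.
Step 4: Continuity-corrected z = (R + 0.5 - E[R]) / SD[R] = (5 + 0.5 - 7.0000) / 1.6514 = -0.9083.
Step 5: Two-sided p-value via normal approximation = 2*(1 - Phi(|z|)) = 0.363722.
Step 6: alpha = 0.05. fail to reject H0.

R = 5, z = -0.9083, p = 0.363722, fail to reject H0.


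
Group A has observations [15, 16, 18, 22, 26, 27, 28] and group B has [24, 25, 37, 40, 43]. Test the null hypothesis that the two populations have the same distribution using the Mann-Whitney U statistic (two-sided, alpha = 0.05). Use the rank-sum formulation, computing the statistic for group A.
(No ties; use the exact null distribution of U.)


Step 1: Combine and sort all 12 observations; assign midranks.
sorted (value, group): (15,X), (16,X), (18,X), (22,X), (24,Y), (25,Y), (26,X), (27,X), (28,X), (37,Y), (40,Y), (43,Y)
ranks: 15->1, 16->2, 18->3, 22->4, 24->5, 25->6, 26->7, 27->8, 28->9, 37->10, 40->11, 43->12
Step 2: Rank sum for X: R1 = 1 + 2 + 3 + 4 + 7 + 8 + 9 = 34.
Step 3: U_X = R1 - n1(n1+1)/2 = 34 - 7*8/2 = 34 - 28 = 6.
       U_Y = n1*n2 - U_X = 35 - 6 = 29.
Step 4: No ties, so the exact null distribution of U (based on enumerating the C(12,7) = 792 equally likely rank assignments) gives the two-sided p-value.
Step 5: p-value = 0.073232; compare to alpha = 0.05. fail to reject H0.

U_X = 6, p = 0.073232, fail to reject H0 at alpha = 0.05.


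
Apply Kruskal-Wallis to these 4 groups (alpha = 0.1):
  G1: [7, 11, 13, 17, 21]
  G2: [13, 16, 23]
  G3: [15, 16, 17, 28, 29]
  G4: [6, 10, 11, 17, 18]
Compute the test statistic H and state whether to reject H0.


Step 1: Combine all N = 18 observations and assign midranks.
sorted (value, group, rank): (6,G4,1), (7,G1,2), (10,G4,3), (11,G1,4.5), (11,G4,4.5), (13,G1,6.5), (13,G2,6.5), (15,G3,8), (16,G2,9.5), (16,G3,9.5), (17,G1,12), (17,G3,12), (17,G4,12), (18,G4,14), (21,G1,15), (23,G2,16), (28,G3,17), (29,G3,18)
Step 2: Sum ranks within each group.
R_1 = 40 (n_1 = 5)
R_2 = 32 (n_2 = 3)
R_3 = 64.5 (n_3 = 5)
R_4 = 34.5 (n_4 = 5)
Step 3: H = 12/(N(N+1)) * sum(R_i^2/n_i) - 3(N+1)
     = 12/(18*19) * (40^2/5 + 32^2/3 + 64.5^2/5 + 34.5^2/5) - 3*19
     = 0.035088 * 1731.43 - 57
     = 3.752047.
Step 4: Ties present; correction factor C = 1 - 42/(18^3 - 18) = 0.992776. Corrected H = 3.752047 / 0.992776 = 3.779349.
Step 5: Under H0, H ~ chi^2(3); p-value = 0.286297.
Step 6: alpha = 0.1. fail to reject H0.

H = 3.7793, df = 3, p = 0.286297, fail to reject H0.


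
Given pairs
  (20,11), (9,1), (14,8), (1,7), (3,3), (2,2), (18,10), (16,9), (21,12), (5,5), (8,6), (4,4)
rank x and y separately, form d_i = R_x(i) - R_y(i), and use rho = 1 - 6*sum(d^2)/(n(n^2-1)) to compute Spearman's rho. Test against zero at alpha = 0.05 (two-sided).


Step 1: Rank x and y separately (midranks; no ties here).
rank(x): 20->11, 9->7, 14->8, 1->1, 3->3, 2->2, 18->10, 16->9, 21->12, 5->5, 8->6, 4->4
rank(y): 11->11, 1->1, 8->8, 7->7, 3->3, 2->2, 10->10, 9->9, 12->12, 5->5, 6->6, 4->4
Step 2: d_i = R_x(i) - R_y(i); compute d_i^2.
  (11-11)^2=0, (7-1)^2=36, (8-8)^2=0, (1-7)^2=36, (3-3)^2=0, (2-2)^2=0, (10-10)^2=0, (9-9)^2=0, (12-12)^2=0, (5-5)^2=0, (6-6)^2=0, (4-4)^2=0
sum(d^2) = 72.
Step 3: rho = 1 - 6*72 / (12*(12^2 - 1)) = 1 - 432/1716 = 0.748252.
Step 4: Under H0, t = rho * sqrt((n-2)/(1-rho^2)) = 3.5667 ~ t(10).
Step 5: Two-sided p-value from the t-distribution with 10 df = 0.005124.
Step 6: alpha = 0.05. reject H0.

rho = 0.7483, p = 0.005124, reject H0 at alpha = 0.05.


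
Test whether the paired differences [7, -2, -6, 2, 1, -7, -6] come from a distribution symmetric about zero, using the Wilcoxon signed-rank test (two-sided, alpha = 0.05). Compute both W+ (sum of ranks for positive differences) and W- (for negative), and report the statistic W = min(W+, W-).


Step 1: Drop any zero differences (none here) and take |d_i|.
|d| = [7, 2, 6, 2, 1, 7, 6]
Step 2: Midrank |d_i| (ties get averaged ranks).
ranks: |7|->6.5, |2|->2.5, |6|->4.5, |2|->2.5, |1|->1, |7|->6.5, |6|->4.5
Step 3: Attach original signs; sum ranks with positive sign and with negative sign.
W+ = 6.5 + 2.5 + 1 = 10
W- = 2.5 + 4.5 + 6.5 + 4.5 = 18
(Check: W+ + W- = 28 should equal n(n+1)/2 = 28.)
Step 4: Test statistic W = min(W+, W-) = 10.
Step 5: Ties in |d|, so use the tie-corrected normal approximation.
        E[W] = n(n+1)/4 = 7*8/4 = 14.
        Tie groups: |d|=2 (t=2), |d|=6 (t=2), |d|=7 (t=2); sum(t^3 - t) = 18.
        Var[W] = n(n+1)(2n+1)/24 - sum(t^3-t)/48 = 840/24 - 18/48 = 34.625.
        z = (W - E[W]) / sqrt(Var[W]) = (10 - 14) / 5.8843 = -0.6798.
        Two-sided p = 2*Phi(z) = 0.496647.
Step 6: alpha = 0.05. fail to reject H0.

W+ = 10, W- = 18, W = min = 10, p = 0.496647, fail to reject H0.


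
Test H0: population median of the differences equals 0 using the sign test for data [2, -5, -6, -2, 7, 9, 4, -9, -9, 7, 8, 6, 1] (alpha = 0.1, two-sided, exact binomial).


Step 1: Discard zero differences. Original n = 13; n_eff = number of nonzero differences = 13.
Nonzero differences (with sign): +2, -5, -6, -2, +7, +9, +4, -9, -9, +7, +8, +6, +1
Step 2: Count signs: positive = 8, negative = 5.
Step 3: Under H0: P(positive) = 0.5, so the number of positives S ~ Bin(13, 0.5).
Step 4: Two-sided exact p-value = sum of Bin(13,0.5) probabilities at or below the observed probability = 0.581055.
Step 5: alpha = 0.1. fail to reject H0.

n_eff = 13, pos = 8, neg = 5, p = 0.581055, fail to reject H0.


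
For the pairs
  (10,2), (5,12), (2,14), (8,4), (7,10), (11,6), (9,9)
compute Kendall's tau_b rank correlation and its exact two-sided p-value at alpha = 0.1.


Step 1: Enumerate the 21 unordered pairs (i,j) with i<j and classify each by sign(x_j-x_i) * sign(y_j-y_i).
  (1,2):dx=-5,dy=+10->D; (1,3):dx=-8,dy=+12->D; (1,4):dx=-2,dy=+2->D; (1,5):dx=-3,dy=+8->D
  (1,6):dx=+1,dy=+4->C; (1,7):dx=-1,dy=+7->D; (2,3):dx=-3,dy=+2->D; (2,4):dx=+3,dy=-8->D
  (2,5):dx=+2,dy=-2->D; (2,6):dx=+6,dy=-6->D; (2,7):dx=+4,dy=-3->D; (3,4):dx=+6,dy=-10->D
  (3,5):dx=+5,dy=-4->D; (3,6):dx=+9,dy=-8->D; (3,7):dx=+7,dy=-5->D; (4,5):dx=-1,dy=+6->D
  (4,6):dx=+3,dy=+2->C; (4,7):dx=+1,dy=+5->C; (5,6):dx=+4,dy=-4->D; (5,7):dx=+2,dy=-1->D
  (6,7):dx=-2,dy=+3->D
Step 2: C = 3, D = 18, total pairs = 21.
Step 3: tau = (C - D)/(n(n-1)/2) = (3 - 18)/21 = -0.714286.
Step 4: Exact two-sided p-value (enumerate n! = 5040 permutations of y under H0): p = 0.030159.
Step 5: alpha = 0.1. reject H0.

tau_b = -0.7143 (C=3, D=18), p = 0.030159, reject H0.


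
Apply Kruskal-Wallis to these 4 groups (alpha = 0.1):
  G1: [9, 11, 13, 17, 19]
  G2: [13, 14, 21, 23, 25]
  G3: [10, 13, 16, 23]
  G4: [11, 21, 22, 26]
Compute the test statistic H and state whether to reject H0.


Step 1: Combine all N = 18 observations and assign midranks.
sorted (value, group, rank): (9,G1,1), (10,G3,2), (11,G1,3.5), (11,G4,3.5), (13,G1,6), (13,G2,6), (13,G3,6), (14,G2,8), (16,G3,9), (17,G1,10), (19,G1,11), (21,G2,12.5), (21,G4,12.5), (22,G4,14), (23,G2,15.5), (23,G3,15.5), (25,G2,17), (26,G4,18)
Step 2: Sum ranks within each group.
R_1 = 31.5 (n_1 = 5)
R_2 = 59 (n_2 = 5)
R_3 = 32.5 (n_3 = 4)
R_4 = 48 (n_4 = 4)
Step 3: H = 12/(N(N+1)) * sum(R_i^2/n_i) - 3(N+1)
     = 12/(18*19) * (31.5^2/5 + 59^2/5 + 32.5^2/4 + 48^2/4) - 3*19
     = 0.035088 * 1734.71 - 57
     = 3.867105.
Step 4: Ties present; correction factor C = 1 - 42/(18^3 - 18) = 0.992776. Corrected H = 3.867105 / 0.992776 = 3.895244.
Step 5: Under H0, H ~ chi^2(3); p-value = 0.273000.
Step 6: alpha = 0.1. fail to reject H0.

H = 3.8952, df = 3, p = 0.273000, fail to reject H0.


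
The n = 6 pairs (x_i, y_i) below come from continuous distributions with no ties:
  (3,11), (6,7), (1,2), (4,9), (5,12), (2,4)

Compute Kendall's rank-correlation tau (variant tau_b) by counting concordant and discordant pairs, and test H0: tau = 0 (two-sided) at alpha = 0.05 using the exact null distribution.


Step 1: Enumerate the 15 unordered pairs (i,j) with i<j and classify each by sign(x_j-x_i) * sign(y_j-y_i).
  (1,2):dx=+3,dy=-4->D; (1,3):dx=-2,dy=-9->C; (1,4):dx=+1,dy=-2->D; (1,5):dx=+2,dy=+1->C
  (1,6):dx=-1,dy=-7->C; (2,3):dx=-5,dy=-5->C; (2,4):dx=-2,dy=+2->D; (2,5):dx=-1,dy=+5->D
  (2,6):dx=-4,dy=-3->C; (3,4):dx=+3,dy=+7->C; (3,5):dx=+4,dy=+10->C; (3,6):dx=+1,dy=+2->C
  (4,5):dx=+1,dy=+3->C; (4,6):dx=-2,dy=-5->C; (5,6):dx=-3,dy=-8->C
Step 2: C = 11, D = 4, total pairs = 15.
Step 3: tau = (C - D)/(n(n-1)/2) = (11 - 4)/15 = 0.466667.
Step 4: Exact two-sided p-value (enumerate n! = 720 permutations of y under H0): p = 0.272222.
Step 5: alpha = 0.05. fail to reject H0.

tau_b = 0.4667 (C=11, D=4), p = 0.272222, fail to reject H0.


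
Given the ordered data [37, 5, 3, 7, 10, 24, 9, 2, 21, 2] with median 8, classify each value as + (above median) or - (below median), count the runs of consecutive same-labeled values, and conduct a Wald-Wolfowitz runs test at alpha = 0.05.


Step 1: Compute median = 8; label A = above, B = below.
Labels in order: ABBBAAABAB  (n_A = 5, n_B = 5)
Step 2: Count runs R = 6.
Step 3: Under H0 (random ordering), E[R] = 2*n_A*n_B/(n_A+n_B) + 1 = 2*5*5/10 + 1 = 6.0000.
        Var[R] = 2*n_A*n_B*(2*n_A*n_B - n_A - n_B) / ((n_A+n_B)^2 * (n_A+n_B-1)) = 2000/900 = 2.2222.
        SD[R] = 1.4907.
Step 4: R = E[R], so z = 0 with no continuity correction.
Step 5: Two-sided p-value via normal approximation = 2*(1 - Phi(|z|)) = 1.000000.
Step 6: alpha = 0.05. fail to reject H0.

R = 6, z = 0.0000, p = 1.000000, fail to reject H0.


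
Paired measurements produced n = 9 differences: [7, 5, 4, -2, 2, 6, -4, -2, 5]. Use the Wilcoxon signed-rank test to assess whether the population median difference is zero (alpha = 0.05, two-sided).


Step 1: Drop any zero differences (none here) and take |d_i|.
|d| = [7, 5, 4, 2, 2, 6, 4, 2, 5]
Step 2: Midrank |d_i| (ties get averaged ranks).
ranks: |7|->9, |5|->6.5, |4|->4.5, |2|->2, |2|->2, |6|->8, |4|->4.5, |2|->2, |5|->6.5
Step 3: Attach original signs; sum ranks with positive sign and with negative sign.
W+ = 9 + 6.5 + 4.5 + 2 + 8 + 6.5 = 36.5
W- = 2 + 4.5 + 2 = 8.5
(Check: W+ + W- = 45 should equal n(n+1)/2 = 45.)
Step 4: Test statistic W = min(W+, W-) = 8.5.
Step 5: Ties in |d|, so use the tie-corrected normal approximation.
        E[W] = n(n+1)/4 = 9*10/4 = 22.5.
        Tie groups: |d|=2 (t=3), |d|=4 (t=2), |d|=5 (t=2); sum(t^3 - t) = 36.
        Var[W] = n(n+1)(2n+1)/24 - sum(t^3-t)/48 = 1710/24 - 36/48 = 70.5.
        z = (W - E[W]) / sqrt(Var[W]) = (8.5 - 22.5) / 8.3964 = -1.6674.
        Two-sided p = 2*Phi(z) = 0.095440.
Step 6: alpha = 0.05. fail to reject H0.

W+ = 36.5, W- = 8.5, W = min = 8.5, p = 0.095440, fail to reject H0.


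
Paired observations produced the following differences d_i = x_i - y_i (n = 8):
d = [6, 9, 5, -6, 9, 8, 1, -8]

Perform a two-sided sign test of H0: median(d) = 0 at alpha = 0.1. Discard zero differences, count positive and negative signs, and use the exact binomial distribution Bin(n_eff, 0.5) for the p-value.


Step 1: Discard zero differences. Original n = 8; n_eff = number of nonzero differences = 8.
Nonzero differences (with sign): +6, +9, +5, -6, +9, +8, +1, -8
Step 2: Count signs: positive = 6, negative = 2.
Step 3: Under H0: P(positive) = 0.5, so the number of positives S ~ Bin(8, 0.5).
Step 4: Two-sided exact p-value = sum of Bin(8,0.5) probabilities at or below the observed probability = 0.289062.
Step 5: alpha = 0.1. fail to reject H0.

n_eff = 8, pos = 6, neg = 2, p = 0.289062, fail to reject H0.


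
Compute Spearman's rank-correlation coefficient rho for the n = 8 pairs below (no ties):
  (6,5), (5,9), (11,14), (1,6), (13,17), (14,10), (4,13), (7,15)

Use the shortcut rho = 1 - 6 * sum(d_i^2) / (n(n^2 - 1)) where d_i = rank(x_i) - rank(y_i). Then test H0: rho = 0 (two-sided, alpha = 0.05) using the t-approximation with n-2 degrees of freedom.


Step 1: Rank x and y separately (midranks; no ties here).
rank(x): 6->4, 5->3, 11->6, 1->1, 13->7, 14->8, 4->2, 7->5
rank(y): 5->1, 9->3, 14->6, 6->2, 17->8, 10->4, 13->5, 15->7
Step 2: d_i = R_x(i) - R_y(i); compute d_i^2.
  (4-1)^2=9, (3-3)^2=0, (6-6)^2=0, (1-2)^2=1, (7-8)^2=1, (8-4)^2=16, (2-5)^2=9, (5-7)^2=4
sum(d^2) = 40.
Step 3: rho = 1 - 6*40 / (8*(8^2 - 1)) = 1 - 240/504 = 0.523810.
Step 4: Under H0, t = rho * sqrt((n-2)/(1-rho^2)) = 1.5062 ~ t(6).
Step 5: Two-sided p-value from the t-distribution with 6 df = 0.182721.
Step 6: alpha = 0.05. fail to reject H0.

rho = 0.5238, p = 0.182721, fail to reject H0 at alpha = 0.05.
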